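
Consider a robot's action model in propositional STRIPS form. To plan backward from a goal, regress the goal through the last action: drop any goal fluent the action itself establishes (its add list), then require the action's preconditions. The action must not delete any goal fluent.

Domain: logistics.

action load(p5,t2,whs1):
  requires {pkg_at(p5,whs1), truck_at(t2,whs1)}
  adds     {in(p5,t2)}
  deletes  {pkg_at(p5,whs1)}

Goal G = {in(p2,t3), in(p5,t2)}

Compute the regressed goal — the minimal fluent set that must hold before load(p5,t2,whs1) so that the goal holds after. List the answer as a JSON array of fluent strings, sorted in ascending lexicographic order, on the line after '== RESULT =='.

Regress:
  G ∩ del = {}  (empty — regression defined)
  G \ add = {in(p2,t3), in(p5,t2)} \ {in(p5,t2)} = {in(p2,t3)}
  ∪ pre   = {in(p2,t3)} ∪ {pkg_at(p5,whs1), truck_at(t2,whs1)}
          = {in(p2,t3), pkg_at(p5,whs1), truck_at(t2,whs1)}

== RESULT ==
["in(p2,t3)", "pkg_at(p5,whs1)", "truck_at(t2,whs1)"]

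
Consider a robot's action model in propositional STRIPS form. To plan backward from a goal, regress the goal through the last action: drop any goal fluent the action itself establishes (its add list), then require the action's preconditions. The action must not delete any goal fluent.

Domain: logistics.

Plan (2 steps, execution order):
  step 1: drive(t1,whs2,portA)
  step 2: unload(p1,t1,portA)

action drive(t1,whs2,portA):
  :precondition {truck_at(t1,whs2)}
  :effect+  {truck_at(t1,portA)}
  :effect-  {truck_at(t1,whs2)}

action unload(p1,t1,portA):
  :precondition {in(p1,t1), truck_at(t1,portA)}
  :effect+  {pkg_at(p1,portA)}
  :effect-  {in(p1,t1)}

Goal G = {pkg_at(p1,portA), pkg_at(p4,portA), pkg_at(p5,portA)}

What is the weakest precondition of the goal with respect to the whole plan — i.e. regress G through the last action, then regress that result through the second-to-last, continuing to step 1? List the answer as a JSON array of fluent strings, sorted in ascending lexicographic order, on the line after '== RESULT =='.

Work backward from the goal:
  through step 2 (unload(p1,t1,portA)): drop {pkg_at(p1,portA)}, keep {pkg_at(p4,portA), pkg_at(p5,portA)}, require {in(p1,t1), truck_at(t1,portA)}
    → {in(p1,t1), pkg_at(p4,portA), pkg_at(p5,portA), truck_at(t1,portA)}
  through step 1 (drive(t1,whs2,portA)): drop {truck_at(t1,portA)}, keep {in(p1,t1), pkg_at(p4,portA), pkg_at(p5,portA)}, require {truck_at(t1,whs2)}
    → {in(p1,t1), pkg_at(p4,portA), pkg_at(p5,portA), truck_at(t1,whs2)}

== RESULT ==
["in(p1,t1)", "pkg_at(p4,portA)", "pkg_at(p5,portA)", "truck_at(t1,whs2)"]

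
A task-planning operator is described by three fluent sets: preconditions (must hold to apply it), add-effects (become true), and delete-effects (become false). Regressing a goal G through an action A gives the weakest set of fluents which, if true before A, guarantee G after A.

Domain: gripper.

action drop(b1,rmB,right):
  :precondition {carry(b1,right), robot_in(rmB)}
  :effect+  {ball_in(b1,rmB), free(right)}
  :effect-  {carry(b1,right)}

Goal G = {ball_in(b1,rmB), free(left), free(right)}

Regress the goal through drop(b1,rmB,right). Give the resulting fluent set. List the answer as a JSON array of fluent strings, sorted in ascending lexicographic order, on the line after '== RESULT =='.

Regress:
  G ∩ del = {}  (empty — regression defined)
  G \ add = {ball_in(b1,rmB), free(left), free(right)} \ {ball_in(b1,rmB), free(right)} = {free(left)}
  ∪ pre   = {free(left)} ∪ {carry(b1,right), robot_in(rmB)}
          = {carry(b1,right), free(left), robot_in(rmB)}

== RESULT ==
["carry(b1,right)", "free(left)", "robot_in(rmB)"]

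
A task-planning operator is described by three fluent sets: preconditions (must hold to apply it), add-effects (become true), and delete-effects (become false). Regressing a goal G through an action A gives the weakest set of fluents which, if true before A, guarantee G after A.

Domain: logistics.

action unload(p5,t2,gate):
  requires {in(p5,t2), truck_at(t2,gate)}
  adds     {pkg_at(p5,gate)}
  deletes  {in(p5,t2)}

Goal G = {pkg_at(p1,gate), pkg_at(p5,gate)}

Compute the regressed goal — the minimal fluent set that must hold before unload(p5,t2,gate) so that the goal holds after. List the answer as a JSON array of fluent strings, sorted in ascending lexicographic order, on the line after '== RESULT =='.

Compute (G \ add) ∪ pre:
  G ∩ del = {}  (empty — regression defined)
  G \ add = {pkg_at(p1,gate), pkg_at(p5,gate)} \ {pkg_at(p5,gate)} = {pkg_at(p1,gate)}
  ∪ pre   = {pkg_at(p1,gate)} ∪ {in(p5,t2), truck_at(t2,gate)}
          = {in(p5,t2), pkg_at(p1,gate), truck_at(t2,gate)}

== RESULT ==
["in(p5,t2)", "pkg_at(p1,gate)", "truck_at(t2,gate)"]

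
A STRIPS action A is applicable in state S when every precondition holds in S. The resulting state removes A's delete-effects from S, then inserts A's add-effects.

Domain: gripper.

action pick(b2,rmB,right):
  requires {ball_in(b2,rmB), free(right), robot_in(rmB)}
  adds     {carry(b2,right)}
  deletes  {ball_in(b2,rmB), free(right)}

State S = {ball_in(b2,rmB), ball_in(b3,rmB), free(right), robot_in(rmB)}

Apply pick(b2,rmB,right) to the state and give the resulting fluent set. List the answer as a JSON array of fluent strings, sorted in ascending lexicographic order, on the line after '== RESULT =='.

Compute (S \ del) ∪ add:
  pre ⊆ S: {ball_in(b2,rmB), free(right), robot_in(rmB)} ⊆ S  — applicable
  S \ del = {ball_in(b3,rmB), robot_in(rmB)}
  ∪ add   = {ball_in(b3,rmB), carry(b2,right), robot_in(rmB)}

== RESULT ==
["ball_in(b3,rmB)", "carry(b2,right)", "robot_in(rmB)"]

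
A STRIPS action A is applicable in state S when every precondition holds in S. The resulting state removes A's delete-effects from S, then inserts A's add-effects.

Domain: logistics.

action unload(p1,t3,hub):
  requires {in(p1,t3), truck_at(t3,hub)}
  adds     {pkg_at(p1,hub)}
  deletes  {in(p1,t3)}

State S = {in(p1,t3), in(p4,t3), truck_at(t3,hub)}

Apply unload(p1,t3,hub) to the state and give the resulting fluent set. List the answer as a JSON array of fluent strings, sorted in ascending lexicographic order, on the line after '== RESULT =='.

Progress:
  pre ⊆ S: {in(p1,t3), truck_at(t3,hub)} ⊆ S  — applicable
  S \ del = {in(p4,t3), truck_at(t3,hub)}
  ∪ add   = {in(p4,t3), pkg_at(p1,hub), truck_at(t3,hub)}

== RESULT ==
["in(p4,t3)", "pkg_at(p1,hub)", "truck_at(t3,hub)"]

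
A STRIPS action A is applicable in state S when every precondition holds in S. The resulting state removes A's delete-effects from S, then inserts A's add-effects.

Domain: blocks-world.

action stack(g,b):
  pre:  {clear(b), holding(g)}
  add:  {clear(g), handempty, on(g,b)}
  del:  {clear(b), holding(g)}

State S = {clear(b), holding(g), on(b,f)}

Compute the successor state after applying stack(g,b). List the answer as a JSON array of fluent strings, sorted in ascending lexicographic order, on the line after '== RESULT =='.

Compute (S \ del) ∪ add:
  pre ⊆ S: {clear(b), holding(g)} ⊆ S  — applicable
  S \ del = {on(b,f)}
  ∪ add   = {clear(g), handempty, on(b,f), on(g,b)}

== RESULT ==
["clear(g)", "handempty", "on(b,f)", "on(g,b)"]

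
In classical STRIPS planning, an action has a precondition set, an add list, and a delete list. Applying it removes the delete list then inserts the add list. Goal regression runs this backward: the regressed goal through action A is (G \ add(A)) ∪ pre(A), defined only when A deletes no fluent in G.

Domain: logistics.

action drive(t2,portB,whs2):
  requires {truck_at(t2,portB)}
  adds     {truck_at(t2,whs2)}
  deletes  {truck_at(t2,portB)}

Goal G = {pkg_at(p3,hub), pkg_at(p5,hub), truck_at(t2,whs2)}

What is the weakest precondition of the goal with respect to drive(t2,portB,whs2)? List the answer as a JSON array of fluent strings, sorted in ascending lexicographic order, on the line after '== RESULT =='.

Compute (G \ add) ∪ pre:
  G ∩ del = {}  (empty — regression defined)
  G \ add = {pkg_at(p3,hub), pkg_at(p5,hub), truck_at(t2,whs2)} \ {truck_at(t2,whs2)} = {pkg_at(p3,hub), pkg_at(p5,hub)}
  ∪ pre   = {pkg_at(p3,hub), pkg_at(p5,hub)} ∪ {truck_at(t2,portB)}
          = {pkg_at(p3,hub), pkg_at(p5,hub), truck_at(t2,portB)}

== RESULT ==
["pkg_at(p3,hub)", "pkg_at(p5,hub)", "truck_at(t2,portB)"]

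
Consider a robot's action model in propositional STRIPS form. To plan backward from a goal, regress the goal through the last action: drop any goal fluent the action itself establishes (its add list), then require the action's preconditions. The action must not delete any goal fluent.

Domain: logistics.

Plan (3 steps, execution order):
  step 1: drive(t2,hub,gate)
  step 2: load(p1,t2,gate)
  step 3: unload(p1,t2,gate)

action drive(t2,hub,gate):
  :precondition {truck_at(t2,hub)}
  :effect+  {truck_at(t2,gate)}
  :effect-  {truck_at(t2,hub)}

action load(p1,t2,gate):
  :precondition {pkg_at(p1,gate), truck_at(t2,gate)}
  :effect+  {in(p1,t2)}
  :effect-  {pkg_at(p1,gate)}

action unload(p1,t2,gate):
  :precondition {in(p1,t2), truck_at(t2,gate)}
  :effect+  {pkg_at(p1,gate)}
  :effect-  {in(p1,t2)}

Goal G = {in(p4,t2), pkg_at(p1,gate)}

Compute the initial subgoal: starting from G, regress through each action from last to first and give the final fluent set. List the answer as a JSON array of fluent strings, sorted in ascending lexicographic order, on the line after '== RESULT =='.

Work backward from the goal:
  through step 3 (unload(p1,t2,gate)): drop {pkg_at(p1,gate)}, keep {in(p4,t2)}, require {in(p1,t2), truck_at(t2,gate)}
    → {in(p1,t2), in(p4,t2), truck_at(t2,gate)}
  through step 2 (load(p1,t2,gate)): drop {in(p1,t2)}, keep {in(p4,t2), truck_at(t2,gate)}, require {pkg_at(p1,gate), truck_at(t2,gate)}
    → {in(p4,t2), pkg_at(p1,gate), truck_at(t2,gate)}
  through step 1 (drive(t2,hub,gate)): drop {truck_at(t2,gate)}, keep {in(p4,t2), pkg_at(p1,gate)}, require {truck_at(t2,hub)}
    → {in(p4,t2), pkg_at(p1,gate), truck_at(t2,hub)}

== RESULT ==
["in(p4,t2)", "pkg_at(p1,gate)", "truck_at(t2,hub)"]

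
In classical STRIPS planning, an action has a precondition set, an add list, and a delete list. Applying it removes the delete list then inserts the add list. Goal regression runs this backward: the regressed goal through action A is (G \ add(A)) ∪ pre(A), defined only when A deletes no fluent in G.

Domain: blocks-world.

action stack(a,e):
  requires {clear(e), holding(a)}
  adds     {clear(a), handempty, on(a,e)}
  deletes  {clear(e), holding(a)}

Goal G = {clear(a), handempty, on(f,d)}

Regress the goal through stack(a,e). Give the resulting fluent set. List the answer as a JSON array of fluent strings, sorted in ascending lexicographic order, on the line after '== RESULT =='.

Regress:
  G ∩ del = {}  (empty — regression defined)
  G \ add = {clear(a), handempty, on(f,d)} \ {clear(a), handempty, on(a,e)} = {on(f,d)}
  ∪ pre   = {on(f,d)} ∪ {clear(e), holding(a)}
          = {clear(e), holding(a), on(f,d)}

== RESULT ==
["clear(e)", "holding(a)", "on(f,d)"]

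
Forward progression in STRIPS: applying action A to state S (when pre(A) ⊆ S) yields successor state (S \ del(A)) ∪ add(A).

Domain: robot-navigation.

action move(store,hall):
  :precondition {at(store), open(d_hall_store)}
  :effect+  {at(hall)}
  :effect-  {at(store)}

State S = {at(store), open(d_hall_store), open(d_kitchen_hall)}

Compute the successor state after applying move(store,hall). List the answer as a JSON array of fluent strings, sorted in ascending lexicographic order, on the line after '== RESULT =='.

Compute (S \ del) ∪ add:
  pre ⊆ S: {at(store), open(d_hall_store)} ⊆ S  — applicable
  S \ del = {open(d_hall_store), open(d_kitchen_hall)}
  ∪ add   = {at(hall), open(d_hall_store), open(d_kitchen_hall)}

== RESULT ==
["at(hall)", "open(d_hall_store)", "open(d_kitchen_hall)"]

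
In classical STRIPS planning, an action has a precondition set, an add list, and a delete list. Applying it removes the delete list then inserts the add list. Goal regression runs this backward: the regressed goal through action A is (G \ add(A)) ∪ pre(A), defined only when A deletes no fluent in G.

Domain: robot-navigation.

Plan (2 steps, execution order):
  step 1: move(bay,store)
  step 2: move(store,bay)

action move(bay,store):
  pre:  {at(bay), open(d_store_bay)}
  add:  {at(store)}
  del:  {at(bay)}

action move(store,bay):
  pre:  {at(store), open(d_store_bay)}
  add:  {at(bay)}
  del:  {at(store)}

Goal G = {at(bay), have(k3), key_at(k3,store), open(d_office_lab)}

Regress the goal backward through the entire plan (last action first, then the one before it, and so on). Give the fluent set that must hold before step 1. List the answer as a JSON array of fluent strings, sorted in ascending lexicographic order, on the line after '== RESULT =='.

Regress step by step:
  through step 2 (move(store,bay)): drop {at(bay)}, keep {have(k3), key_at(k3,store), open(d_office_lab)}, require {at(store), open(d_store_bay)}
    → {at(store), have(k3), key_at(k3,store), open(d_office_lab), open(d_store_bay)}
  through step 1 (move(bay,store)): drop {at(store)}, keep {have(k3), key_at(k3,store), open(d_office_lab), open(d_store_bay)}, require {at(bay), open(d_store_bay)}
    → {at(bay), have(k3), key_at(k3,store), open(d_office_lab), open(d_store_bay)}

== RESULT ==
["at(bay)", "have(k3)", "key_at(k3,store)", "open(d_office_lab)", "open(d_store_bay)"]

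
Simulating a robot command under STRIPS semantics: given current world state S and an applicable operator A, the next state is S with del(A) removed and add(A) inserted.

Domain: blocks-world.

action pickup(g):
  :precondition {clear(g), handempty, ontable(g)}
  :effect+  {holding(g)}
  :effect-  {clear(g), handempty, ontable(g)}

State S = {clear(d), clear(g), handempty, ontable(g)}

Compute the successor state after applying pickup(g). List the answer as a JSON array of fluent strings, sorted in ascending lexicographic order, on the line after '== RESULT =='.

Progress:
  pre ⊆ S: {clear(g), handempty, ontable(g)} ⊆ S  — applicable
  S \ del = {clear(d)}
  ∪ add   = {clear(d), holding(g)}

== RESULT ==
["clear(d)", "holding(g)"]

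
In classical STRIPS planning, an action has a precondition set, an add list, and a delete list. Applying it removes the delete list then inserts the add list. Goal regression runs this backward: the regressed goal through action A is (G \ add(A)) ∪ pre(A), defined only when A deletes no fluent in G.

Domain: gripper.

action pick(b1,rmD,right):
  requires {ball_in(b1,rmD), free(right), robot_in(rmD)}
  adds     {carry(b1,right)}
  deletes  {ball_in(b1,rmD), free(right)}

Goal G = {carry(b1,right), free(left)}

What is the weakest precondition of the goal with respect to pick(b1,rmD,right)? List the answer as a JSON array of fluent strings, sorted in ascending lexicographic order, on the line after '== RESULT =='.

Compute (G \ add) ∪ pre:
  G ∩ del = {}  (empty — regression defined)
  G \ add = {carry(b1,right), free(left)} \ {carry(b1,right)} = {free(left)}
  ∪ pre   = {free(left)} ∪ {ball_in(b1,rmD), free(right), robot_in(rmD)}
          = {ball_in(b1,rmD), free(left), free(right), robot_in(rmD)}

== RESULT ==
["ball_in(b1,rmD)", "free(left)", "free(right)", "robot_in(rmD)"]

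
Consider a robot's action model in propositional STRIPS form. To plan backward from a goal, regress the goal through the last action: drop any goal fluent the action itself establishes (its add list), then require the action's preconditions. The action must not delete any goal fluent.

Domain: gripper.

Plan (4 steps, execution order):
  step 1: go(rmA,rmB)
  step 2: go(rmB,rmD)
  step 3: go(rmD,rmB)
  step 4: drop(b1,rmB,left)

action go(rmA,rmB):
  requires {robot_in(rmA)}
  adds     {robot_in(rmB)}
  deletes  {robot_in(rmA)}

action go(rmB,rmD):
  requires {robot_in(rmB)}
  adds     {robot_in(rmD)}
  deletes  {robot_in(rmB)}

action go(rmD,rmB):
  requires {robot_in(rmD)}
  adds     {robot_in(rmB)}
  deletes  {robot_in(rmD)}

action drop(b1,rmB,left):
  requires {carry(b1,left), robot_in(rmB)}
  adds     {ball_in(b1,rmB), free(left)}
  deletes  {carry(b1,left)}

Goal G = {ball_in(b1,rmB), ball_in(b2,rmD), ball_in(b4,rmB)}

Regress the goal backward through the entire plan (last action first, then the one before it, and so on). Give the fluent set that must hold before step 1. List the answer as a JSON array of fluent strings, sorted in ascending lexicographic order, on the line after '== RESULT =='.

Work backward from the goal:
  through step 4 (drop(b1,rmB,left)): drop {ball_in(b1,rmB)}, keep {ball_in(b2,rmD), ball_in(b4,rmB)}, require {carry(b1,left), robot_in(rmB)}
    → {ball_in(b2,rmD), ball_in(b4,rmB), carry(b1,left), robot_in(rmB)}
  through step 3 (go(rmD,rmB)): drop {robot_in(rmB)}, keep {ball_in(b2,rmD), ball_in(b4,rmB), carry(b1,left)}, require {robot_in(rmD)}
    → {ball_in(b2,rmD), ball_in(b4,rmB), carry(b1,left), robot_in(rmD)}
  through step 2 (go(rmB,rmD)): drop {robot_in(rmD)}, keep {ball_in(b2,rmD), ball_in(b4,rmB), carry(b1,left)}, require {robot_in(rmB)}
    → {ball_in(b2,rmD), ball_in(b4,rmB), carry(b1,left), robot_in(rmB)}
  through step 1 (go(rmA,rmB)): drop {robot_in(rmB)}, keep {ball_in(b2,rmD), ball_in(b4,rmB), carry(b1,left)}, require {robot_in(rmA)}
    → {ball_in(b2,rmD), ball_in(b4,rmB), carry(b1,left), robot_in(rmA)}

== RESULT ==
["ball_in(b2,rmD)", "ball_in(b4,rmB)", "carry(b1,left)", "robot_in(rmA)"]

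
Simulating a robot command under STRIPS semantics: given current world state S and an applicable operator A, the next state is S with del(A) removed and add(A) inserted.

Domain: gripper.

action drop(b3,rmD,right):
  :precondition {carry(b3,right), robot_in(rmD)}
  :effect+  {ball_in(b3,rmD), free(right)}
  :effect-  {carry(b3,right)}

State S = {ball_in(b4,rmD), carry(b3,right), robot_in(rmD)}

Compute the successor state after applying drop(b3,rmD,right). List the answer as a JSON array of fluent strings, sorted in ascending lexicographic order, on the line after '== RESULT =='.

Progress:
  pre ⊆ S: {carry(b3,right), robot_in(rmD)} ⊆ S  — applicable
  S \ del = {ball_in(b4,rmD), robot_in(rmD)}
  ∪ add   = {ball_in(b3,rmD), ball_in(b4,rmD), free(right), robot_in(rmD)}

== RESULT ==
["ball_in(b3,rmD)", "ball_in(b4,rmD)", "free(right)", "robot_in(rmD)"]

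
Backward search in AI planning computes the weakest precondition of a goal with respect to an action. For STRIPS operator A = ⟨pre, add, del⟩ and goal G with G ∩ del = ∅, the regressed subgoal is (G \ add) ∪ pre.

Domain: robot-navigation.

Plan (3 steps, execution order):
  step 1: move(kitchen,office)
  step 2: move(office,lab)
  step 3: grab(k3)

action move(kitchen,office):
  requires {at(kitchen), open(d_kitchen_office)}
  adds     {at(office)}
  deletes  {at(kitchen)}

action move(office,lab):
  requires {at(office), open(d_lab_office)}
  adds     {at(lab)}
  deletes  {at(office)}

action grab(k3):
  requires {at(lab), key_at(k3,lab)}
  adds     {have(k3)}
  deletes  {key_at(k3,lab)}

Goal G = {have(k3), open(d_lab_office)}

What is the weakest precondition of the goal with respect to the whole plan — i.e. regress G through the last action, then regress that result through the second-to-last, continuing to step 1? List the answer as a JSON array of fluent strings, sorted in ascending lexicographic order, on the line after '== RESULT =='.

Regress step by step:
  through step 3 (grab(k3)): drop {have(k3)}, keep {open(d_lab_office)}, require {at(lab), key_at(k3,lab)}
    → {at(lab), key_at(k3,lab), open(d_lab_office)}
  through step 2 (move(office,lab)): drop {at(lab)}, keep {key_at(k3,lab), open(d_lab_office)}, require {at(office), open(d_lab_office)}
    → {at(office), key_at(k3,lab), open(d_lab_office)}
  through step 1 (move(kitchen,office)): drop {at(office)}, keep {key_at(k3,lab), open(d_lab_office)}, require {at(kitchen), open(d_kitchen_office)}
    → {at(kitchen), key_at(k3,lab), open(d_kitchen_office), open(d_lab_office)}

== RESULT ==
["at(kitchen)", "key_at(k3,lab)", "open(d_kitchen_office)", "open(d_lab_office)"]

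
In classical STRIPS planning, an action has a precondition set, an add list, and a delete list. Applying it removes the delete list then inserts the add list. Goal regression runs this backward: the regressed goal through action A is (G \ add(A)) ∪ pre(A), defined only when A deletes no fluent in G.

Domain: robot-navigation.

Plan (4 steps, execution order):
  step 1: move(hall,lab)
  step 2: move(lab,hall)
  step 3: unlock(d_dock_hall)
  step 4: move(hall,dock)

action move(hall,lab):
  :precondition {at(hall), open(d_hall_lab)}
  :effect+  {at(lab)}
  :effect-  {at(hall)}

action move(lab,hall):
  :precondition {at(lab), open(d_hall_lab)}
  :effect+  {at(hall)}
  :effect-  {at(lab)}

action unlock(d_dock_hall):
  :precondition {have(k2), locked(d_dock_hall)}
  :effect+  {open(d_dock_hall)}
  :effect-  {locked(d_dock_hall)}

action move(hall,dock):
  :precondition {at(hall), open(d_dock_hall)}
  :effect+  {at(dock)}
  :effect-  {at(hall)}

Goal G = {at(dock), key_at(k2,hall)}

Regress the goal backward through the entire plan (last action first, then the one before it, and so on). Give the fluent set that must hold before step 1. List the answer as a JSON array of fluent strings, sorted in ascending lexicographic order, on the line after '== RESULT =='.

Regress step by step:
  through step 4 (move(hall,dock)): drop {at(dock)}, keep {key_at(k2,hall)}, require {at(hall), open(d_dock_hall)}
    → {at(hall), key_at(k2,hall), open(d_dock_hall)}
  through step 3 (unlock(d_dock_hall)): drop {open(d_dock_hall)}, keep {at(hall), key_at(k2,hall)}, require {have(k2), locked(d_dock_hall)}
    → {at(hall), have(k2), key_at(k2,hall), locked(d_dock_hall)}
  through step 2 (move(lab,hall)): drop {at(hall)}, keep {have(k2), key_at(k2,hall), locked(d_dock_hall)}, require {at(lab), open(d_hall_lab)}
    → {at(lab), have(k2), key_at(k2,hall), locked(d_dock_hall), open(d_hall_lab)}
  through step 1 (move(hall,lab)): drop {at(lab)}, keep {have(k2), key_at(k2,hall), locked(d_dock_hall), open(d_hall_lab)}, require {at(hall), open(d_hall_lab)}
    → {at(hall), have(k2), key_at(k2,hall), locked(d_dock_hall), open(d_hall_lab)}

== RESULT ==
["at(hall)", "have(k2)", "key_at(k2,hall)", "locked(d_dock_hall)", "open(d_hall_lab)"]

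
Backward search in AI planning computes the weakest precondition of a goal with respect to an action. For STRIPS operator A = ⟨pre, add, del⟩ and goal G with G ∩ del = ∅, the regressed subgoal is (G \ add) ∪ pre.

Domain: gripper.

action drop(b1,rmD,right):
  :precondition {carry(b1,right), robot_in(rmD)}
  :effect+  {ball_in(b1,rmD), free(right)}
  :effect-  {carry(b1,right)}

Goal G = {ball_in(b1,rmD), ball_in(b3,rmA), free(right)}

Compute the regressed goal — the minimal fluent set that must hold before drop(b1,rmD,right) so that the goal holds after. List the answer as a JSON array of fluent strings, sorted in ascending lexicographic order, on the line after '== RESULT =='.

Compute (G \ add) ∪ pre:
  G ∩ del = {}  (empty — regression defined)
  G \ add = {ball_in(b1,rmD), ball_in(b3,rmA), free(right)} \ {ball_in(b1,rmD), free(right)} = {ball_in(b3,rmA)}
  ∪ pre   = {ball_in(b3,rmA)} ∪ {carry(b1,right), robot_in(rmD)}
          = {ball_in(b3,rmA), carry(b1,right), robot_in(rmD)}

== RESULT ==
["ball_in(b3,rmA)", "carry(b1,right)", "robot_in(rmD)"]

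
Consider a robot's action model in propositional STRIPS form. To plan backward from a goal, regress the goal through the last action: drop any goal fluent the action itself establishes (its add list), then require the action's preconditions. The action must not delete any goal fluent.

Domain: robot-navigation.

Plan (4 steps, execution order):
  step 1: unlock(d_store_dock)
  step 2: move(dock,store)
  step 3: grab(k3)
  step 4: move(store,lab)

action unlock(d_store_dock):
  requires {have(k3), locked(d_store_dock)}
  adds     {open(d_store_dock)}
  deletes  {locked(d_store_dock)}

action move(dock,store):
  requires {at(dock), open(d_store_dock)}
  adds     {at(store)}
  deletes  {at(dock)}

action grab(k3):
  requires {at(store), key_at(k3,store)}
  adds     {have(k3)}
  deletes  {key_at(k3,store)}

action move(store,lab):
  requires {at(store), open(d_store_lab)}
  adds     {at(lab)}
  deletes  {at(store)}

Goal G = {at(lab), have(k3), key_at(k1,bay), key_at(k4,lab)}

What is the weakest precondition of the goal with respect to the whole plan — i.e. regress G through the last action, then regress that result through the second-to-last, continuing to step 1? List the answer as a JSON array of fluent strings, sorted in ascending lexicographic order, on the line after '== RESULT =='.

Regress step by step:
  through step 4 (move(store,lab)): drop {at(lab)}, keep {have(k3), key_at(k1,bay), key_at(k4,lab)}, require {at(store), open(d_store_lab)}
    → {at(store), have(k3), key_at(k1,bay), key_at(k4,lab), open(d_store_lab)}
  through step 3 (grab(k3)): drop {have(k3)}, keep {at(store), key_at(k1,bay), key_at(k4,lab), open(d_store_lab)}, require {at(store), key_at(k3,store)}
    → {at(store), key_at(k1,bay), key_at(k3,store), key_at(k4,lab), open(d_store_lab)}
  through step 2 (move(dock,store)): drop {at(store)}, keep {key_at(k1,bay), key_at(k3,store), key_at(k4,lab), open(d_store_lab)}, require {at(dock), open(d_store_dock)}
    → {at(dock), key_at(k1,bay), key_at(k3,store), key_at(k4,lab), open(d_store_dock), open(d_store_lab)}
  through step 1 (unlock(d_store_dock)): drop {open(d_store_dock)}, keep {at(dock), key_at(k1,bay), key_at(k3,store), key_at(k4,lab), open(d_store_lab)}, require {have(k3), locked(d_store_dock)}
    → {at(dock), have(k3), key_at(k1,bay), key_at(k3,store), key_at(k4,lab), locked(d_store_dock), open(d_store_lab)}

== RESULT ==
["at(dock)", "have(k3)", "key_at(k1,bay)", "key_at(k3,store)", "key_at(k4,lab)", "locked(d_store_dock)", "open(d_store_lab)"]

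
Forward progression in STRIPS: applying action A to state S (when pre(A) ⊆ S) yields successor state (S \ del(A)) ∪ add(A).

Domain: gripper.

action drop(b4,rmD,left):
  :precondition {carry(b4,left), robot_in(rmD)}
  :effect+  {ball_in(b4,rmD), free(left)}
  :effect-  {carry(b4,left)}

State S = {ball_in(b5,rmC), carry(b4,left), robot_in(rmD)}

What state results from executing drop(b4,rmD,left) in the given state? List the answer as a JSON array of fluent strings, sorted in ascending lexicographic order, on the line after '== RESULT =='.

Progress:
  pre ⊆ S: {carry(b4,left), robot_in(rmD)} ⊆ S  — applicable
  S \ del = {ball_in(b5,rmC), robot_in(rmD)}
  ∪ add   = {ball_in(b4,rmD), ball_in(b5,rmC), free(left), robot_in(rmD)}

== RESULT ==
["ball_in(b4,rmD)", "ball_in(b5,rmC)", "free(left)", "robot_in(rmD)"]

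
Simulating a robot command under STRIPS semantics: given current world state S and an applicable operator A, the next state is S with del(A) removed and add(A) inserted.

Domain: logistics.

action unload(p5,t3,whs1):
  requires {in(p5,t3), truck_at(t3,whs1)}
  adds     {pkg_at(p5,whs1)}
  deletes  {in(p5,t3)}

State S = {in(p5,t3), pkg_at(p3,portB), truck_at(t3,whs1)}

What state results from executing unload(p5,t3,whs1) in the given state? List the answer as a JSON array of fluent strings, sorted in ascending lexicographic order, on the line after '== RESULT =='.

Progress:
  pre ⊆ S: {in(p5,t3), truck_at(t3,whs1)} ⊆ S  — applicable
  S \ del = {pkg_at(p3,portB), truck_at(t3,whs1)}
  ∪ add   = {pkg_at(p3,portB), pkg_at(p5,whs1), truck_at(t3,whs1)}

== RESULT ==
["pkg_at(p3,portB)", "pkg_at(p5,whs1)", "truck_at(t3,whs1)"]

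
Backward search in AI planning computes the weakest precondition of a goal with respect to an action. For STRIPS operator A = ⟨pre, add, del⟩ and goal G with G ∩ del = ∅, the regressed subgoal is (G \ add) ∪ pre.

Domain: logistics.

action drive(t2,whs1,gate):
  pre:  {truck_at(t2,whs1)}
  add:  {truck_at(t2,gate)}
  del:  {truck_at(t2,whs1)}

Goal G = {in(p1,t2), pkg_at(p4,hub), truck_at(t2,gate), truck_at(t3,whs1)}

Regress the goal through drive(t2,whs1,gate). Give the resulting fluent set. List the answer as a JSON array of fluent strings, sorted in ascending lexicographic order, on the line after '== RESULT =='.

Regress:
  G ∩ del = {}  (empty — regression defined)
  G \ add = {in(p1,t2), pkg_at(p4,hub), truck_at(t2,gate), truck_at(t3,whs1)} \ {truck_at(t2,gate)} = {in(p1,t2), pkg_at(p4,hub), truck_at(t3,whs1)}
  ∪ pre   = {in(p1,t2), pkg_at(p4,hub), truck_at(t3,whs1)} ∪ {truck_at(t2,whs1)}
          = {in(p1,t2), pkg_at(p4,hub), truck_at(t2,whs1), truck_at(t3,whs1)}

== RESULT ==
["in(p1,t2)", "pkg_at(p4,hub)", "truck_at(t2,whs1)", "truck_at(t3,whs1)"]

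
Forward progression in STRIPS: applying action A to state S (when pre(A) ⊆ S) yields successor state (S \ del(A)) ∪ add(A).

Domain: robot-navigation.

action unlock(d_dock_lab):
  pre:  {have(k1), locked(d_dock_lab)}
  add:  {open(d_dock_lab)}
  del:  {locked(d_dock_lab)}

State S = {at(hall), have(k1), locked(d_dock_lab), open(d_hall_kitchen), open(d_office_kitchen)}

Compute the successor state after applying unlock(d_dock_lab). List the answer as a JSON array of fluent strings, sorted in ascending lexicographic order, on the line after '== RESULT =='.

Compute (S \ del) ∪ add:
  pre ⊆ S: {have(k1), locked(d_dock_lab)} ⊆ S  — applicable
  S \ del = {at(hall), have(k1), open(d_hall_kitchen), open(d_office_kitchen)}
  ∪ add   = {at(hall), have(k1), open(d_dock_lab), open(d_hall_kitchen), open(d_office_kitchen)}

== RESULT ==
["at(hall)", "have(k1)", "open(d_dock_lab)", "open(d_hall_kitchen)", "open(d_office_kitchen)"]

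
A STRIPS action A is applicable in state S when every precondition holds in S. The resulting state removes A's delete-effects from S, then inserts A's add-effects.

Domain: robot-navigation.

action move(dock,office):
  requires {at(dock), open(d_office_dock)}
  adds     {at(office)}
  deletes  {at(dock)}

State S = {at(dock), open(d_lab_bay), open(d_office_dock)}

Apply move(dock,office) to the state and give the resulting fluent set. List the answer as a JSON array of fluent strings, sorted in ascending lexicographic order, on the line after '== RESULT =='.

Progress:
  pre ⊆ S: {at(dock), open(d_office_dock)} ⊆ S  — applicable
  S \ del = {open(d_lab_bay), open(d_office_dock)}
  ∪ add   = {at(office), open(d_lab_bay), open(d_office_dock)}

== RESULT ==
["at(office)", "open(d_lab_bay)", "open(d_office_dock)"]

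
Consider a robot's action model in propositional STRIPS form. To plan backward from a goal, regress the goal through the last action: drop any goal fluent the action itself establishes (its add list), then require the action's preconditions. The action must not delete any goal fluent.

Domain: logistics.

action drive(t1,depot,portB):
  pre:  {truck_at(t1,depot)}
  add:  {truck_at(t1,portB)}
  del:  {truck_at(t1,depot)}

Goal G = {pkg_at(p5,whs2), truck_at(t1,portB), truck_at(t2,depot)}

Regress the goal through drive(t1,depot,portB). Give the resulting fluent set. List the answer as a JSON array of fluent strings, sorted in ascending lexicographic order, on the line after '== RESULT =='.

Regress:
  G ∩ del = {}  (empty — regression defined)
  G \ add = {pkg_at(p5,whs2), truck_at(t1,portB), truck_at(t2,depot)} \ {truck_at(t1,portB)} = {pkg_at(p5,whs2), truck_at(t2,depot)}
  ∪ pre   = {pkg_at(p5,whs2), truck_at(t2,depot)} ∪ {truck_at(t1,depot)}
          = {pkg_at(p5,whs2), truck_at(t1,depot), truck_at(t2,depot)}

== RESULT ==
["pkg_at(p5,whs2)", "truck_at(t1,depot)", "truck_at(t2,depot)"]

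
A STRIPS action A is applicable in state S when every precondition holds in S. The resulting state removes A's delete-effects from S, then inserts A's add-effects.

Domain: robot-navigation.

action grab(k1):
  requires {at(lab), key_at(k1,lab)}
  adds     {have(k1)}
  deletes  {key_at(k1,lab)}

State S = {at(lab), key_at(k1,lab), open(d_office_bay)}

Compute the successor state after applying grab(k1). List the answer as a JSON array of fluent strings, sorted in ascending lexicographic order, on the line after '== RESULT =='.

Progress:
  pre ⊆ S: {at(lab), key_at(k1,lab)} ⊆ S  — applicable
  S \ del = {at(lab), open(d_office_bay)}
  ∪ add   = {at(lab), have(k1), open(d_office_bay)}

== RESULT ==
["at(lab)", "have(k1)", "open(d_office_bay)"]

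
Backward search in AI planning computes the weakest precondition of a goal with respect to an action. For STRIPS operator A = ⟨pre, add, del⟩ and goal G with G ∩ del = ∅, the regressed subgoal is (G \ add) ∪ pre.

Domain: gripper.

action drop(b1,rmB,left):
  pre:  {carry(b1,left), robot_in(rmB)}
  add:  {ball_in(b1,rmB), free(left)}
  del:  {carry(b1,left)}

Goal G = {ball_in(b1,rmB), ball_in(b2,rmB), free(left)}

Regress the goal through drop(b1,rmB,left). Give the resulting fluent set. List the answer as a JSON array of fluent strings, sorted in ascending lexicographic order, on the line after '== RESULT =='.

Compute (G \ add) ∪ pre:
  G ∩ del = {}  (empty — regression defined)
  G \ add = {ball_in(b1,rmB), ball_in(b2,rmB), free(left)} \ {ball_in(b1,rmB), free(left)} = {ball_in(b2,rmB)}
  ∪ pre   = {ball_in(b2,rmB)} ∪ {carry(b1,left), robot_in(rmB)}
          = {ball_in(b2,rmB), carry(b1,left), robot_in(rmB)}

== RESULT ==
["ball_in(b2,rmB)", "carry(b1,left)", "robot_in(rmB)"]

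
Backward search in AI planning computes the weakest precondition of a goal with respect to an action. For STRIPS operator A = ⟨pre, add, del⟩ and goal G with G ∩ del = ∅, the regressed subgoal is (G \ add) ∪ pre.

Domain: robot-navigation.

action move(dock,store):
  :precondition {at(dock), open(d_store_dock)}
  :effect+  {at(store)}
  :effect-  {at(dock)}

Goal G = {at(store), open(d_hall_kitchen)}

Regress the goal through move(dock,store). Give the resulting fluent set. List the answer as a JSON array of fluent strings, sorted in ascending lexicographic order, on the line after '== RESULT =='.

Regress:
  G ∩ del = {}  (empty — regression defined)
  G \ add = {at(store), open(d_hall_kitchen)} \ {at(store)} = {open(d_hall_kitchen)}
  ∪ pre   = {open(d_hall_kitchen)} ∪ {at(dock), open(d_store_dock)}
          = {at(dock), open(d_hall_kitchen), open(d_store_dock)}

== RESULT ==
["at(dock)", "open(d_hall_kitchen)", "open(d_store_dock)"]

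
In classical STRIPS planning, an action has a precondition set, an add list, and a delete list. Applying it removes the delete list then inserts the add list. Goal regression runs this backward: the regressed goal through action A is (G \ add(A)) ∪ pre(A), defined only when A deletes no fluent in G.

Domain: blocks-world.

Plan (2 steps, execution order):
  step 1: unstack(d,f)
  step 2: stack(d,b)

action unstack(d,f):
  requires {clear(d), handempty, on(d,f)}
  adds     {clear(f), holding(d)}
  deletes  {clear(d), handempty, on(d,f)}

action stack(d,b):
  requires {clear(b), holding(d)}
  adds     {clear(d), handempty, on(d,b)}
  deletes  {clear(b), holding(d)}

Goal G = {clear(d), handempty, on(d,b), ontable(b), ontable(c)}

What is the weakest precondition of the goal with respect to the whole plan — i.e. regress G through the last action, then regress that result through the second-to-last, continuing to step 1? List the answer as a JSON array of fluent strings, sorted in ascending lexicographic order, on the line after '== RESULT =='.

Regress step by step:
  through step 2 (stack(d,b)): drop {clear(d), handempty, on(d,b)}, keep {ontable(b), ontable(c)}, require {clear(b), holding(d)}
    → {clear(b), holding(d), ontable(b), ontable(c)}
  through step 1 (unstack(d,f)): drop {holding(d)}, keep {clear(b), ontable(b), ontable(c)}, require {clear(d), handempty, on(d,f)}
    → {clear(b), clear(d), handempty, on(d,f), ontable(b), ontable(c)}

== RESULT ==
["clear(b)", "clear(d)", "handempty", "on(d,f)", "ontable(b)", "ontable(c)"]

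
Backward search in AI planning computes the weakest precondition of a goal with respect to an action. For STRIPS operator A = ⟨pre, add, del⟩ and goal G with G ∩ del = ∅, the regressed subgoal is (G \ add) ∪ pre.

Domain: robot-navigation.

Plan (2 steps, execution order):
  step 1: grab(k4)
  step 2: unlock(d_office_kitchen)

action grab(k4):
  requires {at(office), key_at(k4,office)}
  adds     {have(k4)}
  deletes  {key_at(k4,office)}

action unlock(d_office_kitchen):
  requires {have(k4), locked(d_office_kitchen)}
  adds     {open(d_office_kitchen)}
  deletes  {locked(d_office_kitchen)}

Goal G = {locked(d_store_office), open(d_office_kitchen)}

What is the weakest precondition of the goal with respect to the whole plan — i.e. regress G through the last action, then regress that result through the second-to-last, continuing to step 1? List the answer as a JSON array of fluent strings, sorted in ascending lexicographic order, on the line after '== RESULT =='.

Work backward from the goal:
  through step 2 (unlock(d_office_kitchen)): drop {open(d_office_kitchen)}, keep {locked(d_store_office)}, require {have(k4), locked(d_office_kitchen)}
    → {have(k4), locked(d_office_kitchen), locked(d_store_office)}
  through step 1 (grab(k4)): drop {have(k4)}, keep {locked(d_office_kitchen), locked(d_store_office)}, require {at(office), key_at(k4,office)}
    → {at(office), key_at(k4,office), locked(d_office_kitchen), locked(d_store_office)}

== RESULT ==
["at(office)", "key_at(k4,office)", "locked(d_office_kitchen)", "locked(d_store_office)"]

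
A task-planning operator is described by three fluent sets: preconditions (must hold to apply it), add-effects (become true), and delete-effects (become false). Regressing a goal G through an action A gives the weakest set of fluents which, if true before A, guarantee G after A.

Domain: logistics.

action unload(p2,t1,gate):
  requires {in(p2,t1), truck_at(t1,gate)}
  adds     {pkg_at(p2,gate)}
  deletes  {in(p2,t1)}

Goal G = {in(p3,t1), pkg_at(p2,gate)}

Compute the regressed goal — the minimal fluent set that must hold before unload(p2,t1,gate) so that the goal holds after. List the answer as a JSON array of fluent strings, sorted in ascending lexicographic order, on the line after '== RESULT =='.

Compute (G \ add) ∪ pre:
  G ∩ del = {}  (empty — regression defined)
  G \ add = {in(p3,t1), pkg_at(p2,gate)} \ {pkg_at(p2,gate)} = {in(p3,t1)}
  ∪ pre   = {in(p3,t1)} ∪ {in(p2,t1), truck_at(t1,gate)}
          = {in(p2,t1), in(p3,t1), truck_at(t1,gate)}

== RESULT ==
["in(p2,t1)", "in(p3,t1)", "truck_at(t1,gate)"]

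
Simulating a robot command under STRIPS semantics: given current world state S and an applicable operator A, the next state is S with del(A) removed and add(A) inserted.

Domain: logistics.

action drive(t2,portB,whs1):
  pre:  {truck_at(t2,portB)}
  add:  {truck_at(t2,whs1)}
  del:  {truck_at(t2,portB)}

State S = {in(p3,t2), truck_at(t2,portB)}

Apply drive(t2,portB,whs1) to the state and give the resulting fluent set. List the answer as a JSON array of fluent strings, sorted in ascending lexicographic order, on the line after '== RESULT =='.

Compute (S \ del) ∪ add:
  pre ⊆ S: {truck_at(t2,portB)} ⊆ S  — applicable
  S \ del = {in(p3,t2)}
  ∪ add   = {in(p3,t2), truck_at(t2,whs1)}

== RESULT ==
["in(p3,t2)", "truck_at(t2,whs1)"]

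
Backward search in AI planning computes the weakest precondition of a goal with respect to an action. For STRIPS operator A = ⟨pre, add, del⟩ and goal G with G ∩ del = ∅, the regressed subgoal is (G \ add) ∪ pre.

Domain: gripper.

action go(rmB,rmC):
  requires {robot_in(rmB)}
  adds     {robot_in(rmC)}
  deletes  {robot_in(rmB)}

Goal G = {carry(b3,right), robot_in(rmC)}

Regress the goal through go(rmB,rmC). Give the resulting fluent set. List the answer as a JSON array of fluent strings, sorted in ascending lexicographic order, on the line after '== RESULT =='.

Compute (G \ add) ∪ pre:
  G ∩ del = {}  (empty — regression defined)
  G \ add = {carry(b3,right), robot_in(rmC)} \ {robot_in(rmC)} = {carry(b3,right)}
  ∪ pre   = {carry(b3,right)} ∪ {robot_in(rmB)}
          = {carry(b3,right), robot_in(rmB)}

== RESULT ==
["carry(b3,right)", "robot_in(rmB)"]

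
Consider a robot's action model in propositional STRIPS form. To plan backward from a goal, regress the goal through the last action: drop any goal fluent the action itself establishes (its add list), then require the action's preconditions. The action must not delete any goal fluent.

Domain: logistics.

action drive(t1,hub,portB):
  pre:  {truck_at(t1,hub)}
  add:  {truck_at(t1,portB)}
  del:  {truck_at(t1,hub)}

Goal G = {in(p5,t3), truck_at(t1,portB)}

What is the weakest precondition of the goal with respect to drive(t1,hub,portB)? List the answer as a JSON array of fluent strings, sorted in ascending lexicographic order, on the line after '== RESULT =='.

Compute (G \ add) ∪ pre:
  G ∩ del = {}  (empty — regression defined)
  G \ add = {in(p5,t3), truck_at(t1,portB)} \ {truck_at(t1,portB)} = {in(p5,t3)}
  ∪ pre   = {in(p5,t3)} ∪ {truck_at(t1,hub)}
          = {in(p5,t3), truck_at(t1,hub)}

== RESULT ==
["in(p5,t3)", "truck_at(t1,hub)"]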